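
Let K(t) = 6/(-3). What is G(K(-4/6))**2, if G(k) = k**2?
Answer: 16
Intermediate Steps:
K(t) = -2 (K(t) = 6*(-1/3) = -2)
G(K(-4/6))**2 = ((-2)**2)**2 = 4**2 = 16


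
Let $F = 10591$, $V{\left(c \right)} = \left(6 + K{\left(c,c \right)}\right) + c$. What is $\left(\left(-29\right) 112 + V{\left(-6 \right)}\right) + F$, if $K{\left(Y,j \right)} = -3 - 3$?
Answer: $7337$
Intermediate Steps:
$K{\left(Y,j \right)} = -6$
$V{\left(c \right)} = c$ ($V{\left(c \right)} = \left(6 - 6\right) + c = 0 + c = c$)
$\left(\left(-29\right) 112 + V{\left(-6 \right)}\right) + F = \left(\left(-29\right) 112 - 6\right) + 10591 = \left(-3248 - 6\right) + 10591 = -3254 + 10591 = 7337$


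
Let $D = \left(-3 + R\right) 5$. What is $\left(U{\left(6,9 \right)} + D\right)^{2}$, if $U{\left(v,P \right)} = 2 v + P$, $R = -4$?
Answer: $196$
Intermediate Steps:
$U{\left(v,P \right)} = P + 2 v$
$D = -35$ ($D = \left(-3 - 4\right) 5 = \left(-7\right) 5 = -35$)
$\left(U{\left(6,9 \right)} + D\right)^{2} = \left(\left(9 + 2 \cdot 6\right) - 35\right)^{2} = \left(\left(9 + 12\right) - 35\right)^{2} = \left(21 - 35\right)^{2} = \left(-14\right)^{2} = 196$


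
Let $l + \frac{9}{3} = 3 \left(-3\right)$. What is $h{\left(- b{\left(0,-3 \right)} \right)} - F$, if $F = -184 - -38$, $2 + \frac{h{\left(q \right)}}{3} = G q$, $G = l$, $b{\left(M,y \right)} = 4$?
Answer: $284$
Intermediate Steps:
$l = -12$ ($l = -3 + 3 \left(-3\right) = -3 - 9 = -12$)
$G = -12$
$h{\left(q \right)} = -6 - 36 q$ ($h{\left(q \right)} = -6 + 3 \left(- 12 q\right) = -6 - 36 q$)
$F = -146$ ($F = -184 + 38 = -146$)
$h{\left(- b{\left(0,-3 \right)} \right)} - F = \left(-6 - 36 \left(\left(-1\right) 4\right)\right) - -146 = \left(-6 - -144\right) + 146 = \left(-6 + 144\right) + 146 = 138 + 146 = 284$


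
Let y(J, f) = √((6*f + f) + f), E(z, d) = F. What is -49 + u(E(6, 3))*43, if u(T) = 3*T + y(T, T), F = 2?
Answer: 381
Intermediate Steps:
E(z, d) = 2
y(J, f) = 2*√2*√f (y(J, f) = √(7*f + f) = √(8*f) = 2*√2*√f)
u(T) = 3*T + 2*√2*√T
-49 + u(E(6, 3))*43 = -49 + (3*2 + 2*√2*√2)*43 = -49 + (6 + 4)*43 = -49 + 10*43 = -49 + 430 = 381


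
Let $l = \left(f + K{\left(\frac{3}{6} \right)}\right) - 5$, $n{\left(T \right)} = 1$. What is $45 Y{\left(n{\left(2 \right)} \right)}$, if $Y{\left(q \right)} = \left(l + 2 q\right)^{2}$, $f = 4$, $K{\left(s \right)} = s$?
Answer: $\frac{405}{4} \approx 101.25$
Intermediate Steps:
$l = - \frac{1}{2}$ ($l = \left(4 + \frac{3}{6}\right) - 5 = \left(4 + 3 \cdot \frac{1}{6}\right) - 5 = \left(4 + \frac{1}{2}\right) - 5 = \frac{9}{2} - 5 = - \frac{1}{2} \approx -0.5$)
$Y{\left(q \right)} = \left(- \frac{1}{2} + 2 q\right)^{2}$
$45 Y{\left(n{\left(2 \right)} \right)} = 45 \frac{\left(-1 + 4 \cdot 1\right)^{2}}{4} = 45 \frac{\left(-1 + 4\right)^{2}}{4} = 45 \frac{3^{2}}{4} = 45 \cdot \frac{1}{4} \cdot 9 = 45 \cdot \frac{9}{4} = \frac{405}{4}$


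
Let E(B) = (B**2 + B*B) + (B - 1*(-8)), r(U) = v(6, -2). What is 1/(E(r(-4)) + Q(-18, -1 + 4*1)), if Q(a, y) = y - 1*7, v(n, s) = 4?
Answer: 1/40 ≈ 0.025000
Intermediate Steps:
r(U) = 4
Q(a, y) = -7 + y (Q(a, y) = y - 7 = -7 + y)
E(B) = 8 + B + 2*B**2 (E(B) = (B**2 + B**2) + (B + 8) = 2*B**2 + (8 + B) = 8 + B + 2*B**2)
1/(E(r(-4)) + Q(-18, -1 + 4*1)) = 1/((8 + 4 + 2*4**2) + (-7 + (-1 + 4*1))) = 1/((8 + 4 + 2*16) + (-7 + (-1 + 4))) = 1/((8 + 4 + 32) + (-7 + 3)) = 1/(44 - 4) = 1/40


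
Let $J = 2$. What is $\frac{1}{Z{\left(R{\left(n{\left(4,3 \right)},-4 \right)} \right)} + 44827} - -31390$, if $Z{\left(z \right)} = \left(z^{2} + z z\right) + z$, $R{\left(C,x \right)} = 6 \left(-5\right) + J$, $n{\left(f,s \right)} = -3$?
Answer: $\frac{1455460131}{46367} \approx 31390.0$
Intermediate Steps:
$R{\left(C,x \right)} = -28$ ($R{\left(C,x \right)} = 6 \left(-5\right) + 2 = -30 + 2 = -28$)
$Z{\left(z \right)} = z + 2 z^{2}$ ($Z{\left(z \right)} = \left(z^{2} + z^{2}\right) + z = 2 z^{2} + z = z + 2 z^{2}$)
$\frac{1}{Z{\left(R{\left(n{\left(4,3 \right)},-4 \right)} \right)} + 44827} - -31390 = \frac{1}{- 28 \left(1 + 2 \left(-28\right)\right) + 44827} - -31390 = \frac{1}{- 28 \left(1 - 56\right) + 44827} + 31390 = \frac{1}{\left(-28\right) \left(-55\right) + 44827} + 31390 = \frac{1}{1540 + 44827} + 31390 = \frac{1}{46367} + 31390 = \frac{1455460131}{46367}$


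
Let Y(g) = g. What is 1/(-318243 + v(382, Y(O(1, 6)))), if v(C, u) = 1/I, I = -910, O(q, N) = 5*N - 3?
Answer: -910/289601131 ≈ -3.1423e-6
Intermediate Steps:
O(q, N) = -3 + 5*N
v(C, u) = -1/910 (v(C, u) = 1/(-910) = -1/910)
1/(-318243 + v(382, Y(O(1, 6)))) = 1/(-318243 - 1/910) = 1/(-289601131/910) = -910/289601131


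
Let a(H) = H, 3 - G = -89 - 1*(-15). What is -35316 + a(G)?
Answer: -35239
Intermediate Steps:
G = 77 (G = 3 - (-89 - 1*(-15)) = 3 - (-89 + 15) = 3 - 1*(-74) = 3 + 74 = 77)
-35316 + a(G) = -35316 + 77 = -35239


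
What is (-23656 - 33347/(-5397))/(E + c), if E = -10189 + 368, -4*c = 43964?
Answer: 127638085/112322364 ≈ 1.1364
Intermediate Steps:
c = -10991 (c = -¼*43964 = -10991)
E = -9821
(-23656 - 33347/(-5397))/(E + c) = (-23656 - 33347/(-5397))/(-9821 - 10991) = (-23656 - 33347*(-1/5397))/(-20812) = (-23656 + 33347/5397)*(-1/20812) = -127638085/5397*(-1/20812) = 127638085/112322364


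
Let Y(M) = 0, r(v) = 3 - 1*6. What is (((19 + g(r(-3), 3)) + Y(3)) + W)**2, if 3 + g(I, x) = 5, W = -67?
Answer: 2116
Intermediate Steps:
r(v) = -3 (r(v) = 3 - 6 = -3)
g(I, x) = 2 (g(I, x) = -3 + 5 = 2)
(((19 + g(r(-3), 3)) + Y(3)) + W)**2 = (((19 + 2) + 0) - 67)**2 = ((21 + 0) - 67)**2 = (21 - 67)**2 = (-46)**2 = 2116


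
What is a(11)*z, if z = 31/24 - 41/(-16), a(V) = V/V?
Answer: 185/48 ≈ 3.8542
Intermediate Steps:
a(V) = 1
z = 185/48 (z = 31*(1/24) - 41*(-1/16) = 31/24 + 41/16 = 185/48 ≈ 3.8542)
a(11)*z = 1*(185/48) = 185/48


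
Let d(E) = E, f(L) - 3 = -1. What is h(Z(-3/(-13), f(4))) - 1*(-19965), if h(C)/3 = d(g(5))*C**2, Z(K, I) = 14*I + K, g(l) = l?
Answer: 5394420/169 ≈ 31920.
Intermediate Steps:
f(L) = 2 (f(L) = 3 - 1 = 2)
Z(K, I) = K + 14*I
h(C) = 15*C**2 (h(C) = 3*(5*C**2) = 15*C**2)
h(Z(-3/(-13), f(4))) - 1*(-19965) = 15*(-3/(-13) + 14*2)**2 - 1*(-19965) = 15*(-3*(-1/13) + 28)**2 + 19965 = 15*(3/13 + 28)**2 + 19965 = 15*(367/13)**2 + 19965 = 15*(134689/169) + 19965 = 2020335/169 + 19965 = 5394420/169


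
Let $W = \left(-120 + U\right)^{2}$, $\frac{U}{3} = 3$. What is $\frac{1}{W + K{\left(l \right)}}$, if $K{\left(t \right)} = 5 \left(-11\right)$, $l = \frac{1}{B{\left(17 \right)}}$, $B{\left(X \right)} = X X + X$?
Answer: $\frac{1}{12266} \approx 8.1526 \cdot 10^{-5}$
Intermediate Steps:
$U = 9$ ($U = 3 \cdot 3 = 9$)
$B{\left(X \right)} = X + X^{2}$ ($B{\left(X \right)} = X^{2} + X = X + X^{2}$)
$l = \frac{1}{306}$ ($l = \frac{1}{17 \left(1 + 17\right)} = \frac{1}{17 \cdot 18} = \frac{1}{306} \approx 0.003268$)
$K{\left(t \right)} = -55$
$W = 12321$ ($W = \left(-120 + 9\right)^{2} = \left(-111\right)^{2} = 12321$)
$\frac{1}{W + K{\left(l \right)}} = \frac{1}{12321 - 55} = \frac{1}{12266}$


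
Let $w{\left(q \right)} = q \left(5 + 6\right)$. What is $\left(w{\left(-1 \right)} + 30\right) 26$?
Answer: $494$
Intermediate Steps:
$w{\left(q \right)} = 11 q$ ($w{\left(q \right)} = q 11 = 11 q$)
$\left(w{\left(-1 \right)} + 30\right) 26 = \left(11 \left(-1\right) + 30\right) 26 = \left(-11 + 30\right) 26 = 19 \cdot 26 = 494$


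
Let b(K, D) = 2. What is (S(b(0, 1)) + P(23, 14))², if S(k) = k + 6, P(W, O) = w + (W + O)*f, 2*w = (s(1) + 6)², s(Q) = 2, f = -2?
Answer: 1156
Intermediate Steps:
w = 32 (w = (2 + 6)²/2 = (½)*8² = (½)*64 = 32)
P(W, O) = 32 - 2*O - 2*W (P(W, O) = 32 + (W + O)*(-2) = 32 + (O + W)*(-2) = 32 + (-2*O - 2*W) = 32 - 2*O - 2*W)
S(k) = 6 + k
(S(b(0, 1)) + P(23, 14))² = ((6 + 2) + (32 - 2*14 - 2*23))² = (8 + (32 - 28 - 46))² = (8 - 42)² = (-34)² = 1156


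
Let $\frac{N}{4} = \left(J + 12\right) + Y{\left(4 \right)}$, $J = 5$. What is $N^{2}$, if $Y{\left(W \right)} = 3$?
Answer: $6400$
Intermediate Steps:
$N = 80$ ($N = 4 \left(\left(5 + 12\right) + 3\right) = 4 \left(17 + 3\right) = 4 \cdot 20 = 80$)
$N^{2} = 80^{2} = 6400$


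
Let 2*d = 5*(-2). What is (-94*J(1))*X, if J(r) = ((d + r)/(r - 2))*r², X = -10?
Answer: 3760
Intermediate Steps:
d = -5 (d = (5*(-2))/2 = (½)*(-10) = -5)
J(r) = r²*(-5 + r)/(-2 + r) (J(r) = ((-5 + r)/(r - 2))*r² = ((-5 + r)/(-2 + r))*r² = r²*(-5 + r)/(-2 + r))
(-94*J(1))*X = -94*1²*(-5 + 1)/(-2 + 1)*(-10) = -94*(-4)/(-1)*(-10) = -94*(-1)*(-4)*(-10) = -94*4*(-10) = -376*(-10) = 3760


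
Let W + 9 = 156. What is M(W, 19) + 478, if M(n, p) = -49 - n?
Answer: 282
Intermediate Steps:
W = 147 (W = -9 + 156 = 147)
M(W, 19) + 478 = (-49 - 1*147) + 478 = (-49 - 147) + 478 = -196 + 478 = 282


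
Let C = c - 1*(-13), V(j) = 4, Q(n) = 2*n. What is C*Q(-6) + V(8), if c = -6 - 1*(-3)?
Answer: -116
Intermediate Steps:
c = -3 (c = -6 + 3 = -3)
C = 10 (C = -3 - 1*(-13) = -3 + 13 = 10)
C*Q(-6) + V(8) = 10*(2*(-6)) + 4 = 10*(-12) + 4 = -120 + 4 = -116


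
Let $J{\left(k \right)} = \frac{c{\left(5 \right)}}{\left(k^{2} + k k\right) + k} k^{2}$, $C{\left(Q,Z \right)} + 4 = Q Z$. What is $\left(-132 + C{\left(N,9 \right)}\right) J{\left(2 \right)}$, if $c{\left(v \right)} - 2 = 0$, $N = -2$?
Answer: $- \frac{616}{5} \approx -123.2$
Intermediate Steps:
$c{\left(v \right)} = 2$ ($c{\left(v \right)} = 2 + 0 = 2$)
$C{\left(Q,Z \right)} = -4 + Q Z$
$J{\left(k \right)} = \frac{2 k^{2}}{k + 2 k^{2}}$ ($J{\left(k \right)} = \frac{2}{\left(k^{2} + k k\right) + k} k^{2} = \frac{2}{\left(k^{2} + k^{2}\right) + k} k^{2} = \frac{2}{2 k^{2} + k} k^{2} = \frac{2}{k + 2 k^{2}} k^{2} = \frac{2 k^{2}}{k + 2 k^{2}}$)
$\left(-132 + C{\left(N,9 \right)}\right) J{\left(2 \right)} = \left(-132 - 22\right) 2 \cdot 2 \frac{1}{1 + 2 \cdot 2} = \left(-132 - 22\right) 2 \cdot 2 \frac{1}{1 + 4} = \left(-132 - 22\right) 2 \cdot 2 \cdot \frac{1}{5} = - 154 \cdot 2 \cdot 2 \cdot \frac{1}{5} = \left(-154\right) \frac{4}{5} = - \frac{616}{5}$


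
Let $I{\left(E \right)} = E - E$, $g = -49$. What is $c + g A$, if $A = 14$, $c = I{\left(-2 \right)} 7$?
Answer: $-686$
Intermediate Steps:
$I{\left(E \right)} = 0$
$c = 0$ ($c = 0 \cdot 7 = 0$)
$c + g A = 0 - 686 = -686$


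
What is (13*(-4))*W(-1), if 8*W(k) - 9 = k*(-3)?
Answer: -78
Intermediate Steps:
W(k) = 9/8 - 3*k/8 (W(k) = 9/8 + (k*(-3))/8 = 9/8 + (-3*k)/8 = 9/8 - 3*k/8)
(13*(-4))*W(-1) = (13*(-4))*(9/8 - 3/8*(-1)) = -52*(9/8 + 3/8) = -52*3/2 = -78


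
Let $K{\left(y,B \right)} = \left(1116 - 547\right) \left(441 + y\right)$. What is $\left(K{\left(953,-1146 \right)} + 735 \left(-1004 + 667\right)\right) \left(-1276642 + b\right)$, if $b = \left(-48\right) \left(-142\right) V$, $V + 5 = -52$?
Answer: $-908326520614$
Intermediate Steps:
$V = -57$ ($V = -5 - 52 = -57$)
$K{\left(y,B \right)} = 250929 + 569 y$ ($K{\left(y,B \right)} = \left(1116 - 547\right) \left(441 + y\right) = 569 \left(441 + y\right) = 250929 + 569 y$)
$b = -388512$ ($b = \left(-48\right) \left(-142\right) \left(-57\right) = 6816 \left(-57\right) = -388512$)
$\left(K{\left(953,-1146 \right)} + 735 \left(-1004 + 667\right)\right) \left(-1276642 + b\right) = \left(\left(250929 + 569 \cdot 953\right) + 735 \left(-1004 + 667\right)\right) \left(-1276642 - 388512\right) = \left(\left(250929 + 542257\right) + 735 \left(-337\right)\right) \left(-1665154\right) = \left(793186 - 247695\right) \left(-1665154\right) = 545491 \left(-1665154\right) = -908326520614$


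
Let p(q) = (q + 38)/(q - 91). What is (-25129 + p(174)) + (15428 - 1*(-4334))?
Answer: -445249/83 ≈ -5364.4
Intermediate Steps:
p(q) = (38 + q)/(-91 + q)
(-25129 + p(174)) + (15428 - 1*(-4334)) = (-25129 + (38 + 174)/(-91 + 174)) + (15428 - 1*(-4334)) = (-25129 + 212/83) + (15428 + 4334) = (-25129 + (1/83)*212) + 19762 = (-25129 + 212/83) + 19762 = -2085495/83 + 19762 = -445249/83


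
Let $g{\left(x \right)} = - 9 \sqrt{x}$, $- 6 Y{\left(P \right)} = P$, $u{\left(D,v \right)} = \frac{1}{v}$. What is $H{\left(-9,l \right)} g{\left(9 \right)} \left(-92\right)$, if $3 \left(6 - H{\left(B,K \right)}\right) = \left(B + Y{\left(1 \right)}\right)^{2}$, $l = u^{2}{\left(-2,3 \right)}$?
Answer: $-54671$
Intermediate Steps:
$Y{\left(P \right)} = - \frac{P}{6}$
$l = \frac{1}{9}$ ($l = \left(\frac{1}{3}\right)^{2} = \frac{1}{9} \approx 0.11111$)
$H{\left(B,K \right)} = 6 - \frac{\left(- \frac{1}{6} + B\right)^{2}}{3}$ ($H{\left(B,K \right)} = 6 - \frac{\left(B - \frac{1}{6}\right)^{2}}{3} = 6 - \frac{\left(- \frac{1}{6} + B\right)^{2}}{3}$)
$H{\left(-9,l \right)} g{\left(9 \right)} \left(-92\right) = \left(6 - \frac{\left(-1 + 6 \left(-9\right)\right)^{2}}{108}\right) \left(- 9 \sqrt{9}\right) \left(-92\right) = \left(6 - \frac{\left(-1 - 54\right)^{2}}{108}\right) \left(\left(-9\right) 3\right) \left(-92\right) = \left(6 - \frac{\left(-55\right)^{2}}{108}\right) \left(-27\right) \left(-92\right) = \left(6 - \frac{3025}{108}\right) \left(-27\right) \left(-92\right) = \left(- \frac{2377}{108}\right) \left(-27\right) \left(-92\right) = \frac{2377}{4} \left(-92\right) = -54671$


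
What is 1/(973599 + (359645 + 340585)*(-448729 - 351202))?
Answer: -1/560134710531 ≈ -1.7853e-12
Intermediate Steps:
1/(973599 + (359645 + 340585)*(-448729 - 351202)) = 1/(973599 + 700230*(-799931)) = 1/(973599 - 560135684130) = 1/(-560134710531) = -1/560134710531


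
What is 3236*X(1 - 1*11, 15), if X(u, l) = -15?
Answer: -48540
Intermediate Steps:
3236*X(1 - 1*11, 15) = 3236*(-15) = -48540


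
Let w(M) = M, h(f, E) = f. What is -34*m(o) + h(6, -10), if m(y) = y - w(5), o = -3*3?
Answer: 482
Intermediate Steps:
o = -9
m(y) = -5 + y (m(y) = y - 1*5 = y - 5 = -5 + y)
-34*m(o) + h(6, -10) = -34*(-5 - 9) + 6 = -34*(-14) + 6 = 476 + 6 = 482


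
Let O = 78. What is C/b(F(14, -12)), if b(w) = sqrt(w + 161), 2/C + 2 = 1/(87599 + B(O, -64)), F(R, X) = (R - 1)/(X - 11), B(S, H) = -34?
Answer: -17513*sqrt(9430)/21540867 ≈ -0.078950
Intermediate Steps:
F(R, X) = (-1 + R)/(-11 + X)
C = -175130/175129 (C = 2/(-2 + 1/(87599 - 34)) = 2/(-2 + 1/87565) = 2/(-175129/87565) = 2*(-87565/175129) = -175130/175129 ≈ -1.0000)
b(w) = sqrt(161 + w)
C/b(F(14, -12)) = -175130/(175129*sqrt(161 + (-1 + 14)/(-11 - 12))) = -175130/(175129*sqrt(161 + 13/(-23))) = -175130/(175129*sqrt(161 - 1/23*13)) = -175130/(175129*sqrt(161 - 13/23)) = -175130*sqrt(9430)/1230/175129 = -17513*sqrt(9430)/21540867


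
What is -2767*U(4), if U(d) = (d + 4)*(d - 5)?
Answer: 22136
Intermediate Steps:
U(d) = (-5 + d)*(4 + d) (U(d) = (4 + d)*(-5 + d) = (-5 + d)*(4 + d))
-2767*U(4) = -2767*(-20 + 4² - 1*4) = -2767*(-20 + 16 - 4) = -2767*(-8) = 22136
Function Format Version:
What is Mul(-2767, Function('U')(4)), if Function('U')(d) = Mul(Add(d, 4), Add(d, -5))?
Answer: 22136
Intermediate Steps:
Function('U')(d) = Mul(Add(-5, d), Add(4, d)) (Function('U')(d) = Mul(Add(4, d), Add(-5, d)) = Mul(Add(-5, d), Add(4, d)))
Mul(-2767, Function('U')(4)) = Mul(-2767, Add(-20, Pow(4, 2), Mul(-1, 4))) = Mul(-2767, Add(-20, 16, -4)) = Mul(-2767, -8) = 22136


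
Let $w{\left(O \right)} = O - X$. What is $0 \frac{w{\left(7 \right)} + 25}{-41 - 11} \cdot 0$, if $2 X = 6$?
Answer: $0$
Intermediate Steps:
$X = 3$ ($X = \frac{1}{2} \cdot 6 = 3$)
$w{\left(O \right)} = -3 + O$ ($w{\left(O \right)} = O - 3 = -3 + O$)
$0 \frac{w{\left(7 \right)} + 25}{-41 - 11} \cdot 0 = 0 \frac{\left(-3 + 7\right) + 25}{-41 - 11} \cdot 0 = 0 \frac{4 + 25}{-52} \cdot 0 = 0 \cdot 29 \left(- \frac{1}{52}\right) 0 = 0 \left(- \frac{29}{52}\right) 0 = 0 \cdot 0 = 0$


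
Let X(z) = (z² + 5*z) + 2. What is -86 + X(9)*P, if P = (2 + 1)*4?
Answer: 1450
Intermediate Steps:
P = 12 (P = 3*4 = 12)
X(z) = 2 + z² + 5*z
-86 + X(9)*P = -86 + (2 + 9² + 5*9)*12 = -86 + (2 + 81 + 45)*12 = -86 + 128*12 = -86 + 1536 = 1450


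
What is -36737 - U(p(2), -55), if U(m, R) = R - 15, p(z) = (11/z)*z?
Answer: -36667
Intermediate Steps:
p(z) = 11
U(m, R) = -15 + R
-36737 - U(p(2), -55) = -36737 - (-15 - 55) = -36737 - 1*(-70) = -36737 + 70 = -36667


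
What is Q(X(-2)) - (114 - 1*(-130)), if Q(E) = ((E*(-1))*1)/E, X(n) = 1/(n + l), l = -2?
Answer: -245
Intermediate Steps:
X(n) = 1/(-2 + n) (X(n) = 1/(n - 2) = 1/(-2 + n))
Q(E) = -1 (Q(E) = (-E*1)/E = (-E)/E = -1)
Q(X(-2)) - (114 - 1*(-130)) = -1 - (114 - 1*(-130)) = -1 - (114 + 130) = -1 - 1*244 = -1 - 244 = -245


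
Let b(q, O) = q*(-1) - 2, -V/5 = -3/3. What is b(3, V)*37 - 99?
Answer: -284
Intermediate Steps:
V = 5 (V = -(-15)/3 = -5*(-1) = 5)
b(q, O) = -2 - q (b(q, O) = -q - 2 = -2 - q)
b(3, V)*37 - 99 = (-2 - 1*3)*37 - 99 = (-2 - 3)*37 - 99 = -5*37 - 99 = -185 - 99 = -284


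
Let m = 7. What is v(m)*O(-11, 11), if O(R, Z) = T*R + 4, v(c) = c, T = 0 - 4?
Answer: 336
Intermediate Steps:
T = -4
O(R, Z) = 4 - 4*R (O(R, Z) = -4*R + 4 = 4 - 4*R)
v(m)*O(-11, 11) = 7*(4 - 4*(-11)) = 7*(4 + 44) = 7*48 = 336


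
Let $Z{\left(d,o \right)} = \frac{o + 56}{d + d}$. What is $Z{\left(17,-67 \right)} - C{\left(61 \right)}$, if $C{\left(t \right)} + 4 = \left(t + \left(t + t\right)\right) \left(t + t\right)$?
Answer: $- \frac{758959}{34} \approx -22322.0$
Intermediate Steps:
$C{\left(t \right)} = -4 + 6 t^{2}$ ($C{\left(t \right)} = -4 + \left(t + \left(t + t\right)\right) \left(t + t\right) = -4 + \left(t + 2 t\right) 2 t = -4 + 3 t 2 t = -4 + 6 t^{2}$)
$Z{\left(d,o \right)} = \frac{56 + o}{2 d}$
$Z{\left(17,-67 \right)} - C{\left(61 \right)} = \frac{56 - 67}{2 \cdot 17} - \left(-4 + 6 \cdot 61^{2}\right) = \frac{1}{2} \cdot \frac{1}{17} \left(-11\right) - \left(-4 + 6 \cdot 3721\right) = - \frac{11}{34} - \left(-4 + 22326\right) = - \frac{11}{34} - 22322 = - \frac{758959}{34}$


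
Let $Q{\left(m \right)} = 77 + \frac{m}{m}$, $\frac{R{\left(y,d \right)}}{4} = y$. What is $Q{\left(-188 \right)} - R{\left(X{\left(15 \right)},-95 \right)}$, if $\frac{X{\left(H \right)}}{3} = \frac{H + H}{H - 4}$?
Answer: $\frac{498}{11} \approx 45.273$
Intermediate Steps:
$X{\left(H \right)} = \frac{6 H}{-4 + H}$ ($X{\left(H \right)} = 3 \frac{H + H}{H - 4} = 3 \frac{2 H}{-4 + H} = \frac{6 H}{-4 + H}$)
$R{\left(y,d \right)} = 4 y$
$Q{\left(m \right)} = 78$ ($Q{\left(m \right)} = 77 + 1 = 78$)
$Q{\left(-188 \right)} - R{\left(X{\left(15 \right)},-95 \right)} = 78 - 4 \cdot 6 \cdot 15 \frac{1}{-4 + 15} = 78 - 4 \cdot 6 \cdot 15 \cdot \frac{1}{11} = 78 - 4 \cdot \frac{90}{11} = 78 - \frac{360}{11} = \frac{498}{11}$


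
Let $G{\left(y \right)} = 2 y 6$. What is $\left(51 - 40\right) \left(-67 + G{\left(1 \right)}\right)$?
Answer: $-605$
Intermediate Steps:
$G{\left(y \right)} = 12 y$
$\left(51 - 40\right) \left(-67 + G{\left(1 \right)}\right) = \left(51 - 40\right) \left(-67 + 12 \cdot 1\right) = \left(51 - 40\right) \left(-67 + 12\right) = 11 \left(-55\right) = -605$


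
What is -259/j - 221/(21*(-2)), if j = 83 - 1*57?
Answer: -1283/273 ≈ -4.6996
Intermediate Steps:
j = 26 (j = 83 - 57 = 26)
-259/j - 221/(21*(-2)) = -259/26 - 221/(21*(-2)) = -259*1/26 - 221/(-42) = -259/26 - 221*(-1/42) = -259/26 + 221/42 = -1283/273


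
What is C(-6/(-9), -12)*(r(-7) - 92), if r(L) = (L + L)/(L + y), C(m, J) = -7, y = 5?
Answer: 595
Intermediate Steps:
r(L) = 2*L/(5 + L) (r(L) = (L + L)/(L + 5) = (2*L)/(5 + L) = 2*L/(5 + L))
C(-6/(-9), -12)*(r(-7) - 92) = -7*(2*(-7)/(5 - 7) - 92) = -7*(2*(-7)/(-2) - 92) = -7*(2*(-7)*(-1/2) - 92) = -7*(7 - 92) = -7*(-85) = 595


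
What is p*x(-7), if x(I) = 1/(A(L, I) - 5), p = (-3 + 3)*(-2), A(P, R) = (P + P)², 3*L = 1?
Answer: 0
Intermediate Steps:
L = ⅓ (L = (⅓)*1 = ⅓ ≈ 0.33333)
A(P, R) = 4*P² (A(P, R) = (2*P)² = 4*P²)
p = 0 (p = 0*(-2) = 0)
x(I) = -9/41 (x(I) = 1/(4*(⅓)² - 5) = 1/(4*(⅑) - 5) = 1/(4/9 - 5) = 1/(-41/9) = -9/41)
p*x(-7) = 0*(-9/41) = 0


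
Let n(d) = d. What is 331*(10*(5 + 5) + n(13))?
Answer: 37403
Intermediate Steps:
331*(10*(5 + 5) + n(13)) = 331*(10*(5 + 5) + 13) = 331*(10*10 + 13) = 331*(100 + 13) = 331*113 = 37403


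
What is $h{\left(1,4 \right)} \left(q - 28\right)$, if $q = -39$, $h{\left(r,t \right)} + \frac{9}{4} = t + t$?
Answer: $- \frac{1541}{4} \approx -385.25$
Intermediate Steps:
$h{\left(r,t \right)} = - \frac{9}{4} + 2 t$ ($h{\left(r,t \right)} = - \frac{9}{4} + \left(t + t\right) = - \frac{9}{4} + 2 t$)
$h{\left(1,4 \right)} \left(q - 28\right) = \left(- \frac{9}{4} + 2 \cdot 4\right) \left(-39 - 28\right) = \left(- \frac{9}{4} + 8\right) \left(-67\right) = \frac{23}{4} \left(-67\right) = - \frac{1541}{4}$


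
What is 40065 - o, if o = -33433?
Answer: 73498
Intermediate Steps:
40065 - o = 40065 - 1*(-33433) = 40065 + 33433 = 73498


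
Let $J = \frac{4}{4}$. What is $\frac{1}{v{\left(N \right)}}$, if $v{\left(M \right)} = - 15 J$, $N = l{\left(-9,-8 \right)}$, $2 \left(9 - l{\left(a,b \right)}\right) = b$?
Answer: $- \frac{1}{15} \approx -0.066667$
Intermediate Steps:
$l{\left(a,b \right)} = 9 - \frac{b}{2}$
$J = 1$ ($J = 4 \cdot \frac{1}{4} = 1$)
$N = 13$ ($N = 9 - -4 = 9 + 4 = 13$)
$v{\left(M \right)} = -15$ ($v{\left(M \right)} = \left(-15\right) 1 = -15$)
$\frac{1}{v{\left(N \right)}} = \frac{1}{-15} = - \frac{1}{15}$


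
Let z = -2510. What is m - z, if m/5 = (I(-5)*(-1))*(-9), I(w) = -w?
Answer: 2735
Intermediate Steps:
m = 225 (m = 5*((-1*(-5)*(-1))*(-9)) = 5*((5*(-1))*(-9)) = 5*(-5*(-9)) = 5*45 = 225)
m - z = 225 - 1*(-2510) = 225 + 2510 = 2735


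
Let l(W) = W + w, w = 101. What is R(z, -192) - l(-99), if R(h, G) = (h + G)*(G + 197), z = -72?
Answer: -1322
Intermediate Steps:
R(h, G) = (197 + G)*(G + h) (R(h, G) = (G + h)*(197 + G) = (197 + G)*(G + h))
l(W) = 101 + W (l(W) = W + 101 = 101 + W)
R(z, -192) - l(-99) = ((-192)² + 197*(-192) + 197*(-72) - 192*(-72)) - (101 - 99) = (36864 - 37824 - 14184 + 13824) - 1*2 = -1320 - 2 = -1322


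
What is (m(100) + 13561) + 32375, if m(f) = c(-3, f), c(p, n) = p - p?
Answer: 45936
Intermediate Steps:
c(p, n) = 0
m(f) = 0
(m(100) + 13561) + 32375 = (0 + 13561) + 32375 = 13561 + 32375 = 45936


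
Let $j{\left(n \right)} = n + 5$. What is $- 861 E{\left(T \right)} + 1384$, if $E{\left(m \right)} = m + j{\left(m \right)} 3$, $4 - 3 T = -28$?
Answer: $-48267$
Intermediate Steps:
$T = \frac{32}{3}$ ($T = \frac{4}{3} - - \frac{28}{3} = \frac{4}{3} + \frac{28}{3} = \frac{32}{3} \approx 10.667$)
$j{\left(n \right)} = 5 + n$
$E{\left(m \right)} = 15 + 4 m$ ($E{\left(m \right)} = m + \left(5 + m\right) 3 = m + \left(15 + 3 m\right) = 15 + 4 m$)
$- 861 E{\left(T \right)} + 1384 = - 861 \left(15 + 4 \cdot \frac{32}{3}\right) + 1384 = - 861 \left(15 + \frac{128}{3}\right) + 1384 = \left(-861\right) \frac{173}{3} + 1384 = -49651 + 1384 = -48267$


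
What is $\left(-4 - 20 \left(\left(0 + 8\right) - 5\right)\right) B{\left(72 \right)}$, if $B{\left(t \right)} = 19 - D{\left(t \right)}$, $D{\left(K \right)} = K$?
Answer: $3392$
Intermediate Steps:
$B{\left(t \right)} = 19 - t$
$\left(-4 - 20 \left(\left(0 + 8\right) - 5\right)\right) B{\left(72 \right)} = \left(-4 - 20 \left(\left(0 + 8\right) - 5\right)\right) \left(19 - 72\right) = \left(-4 - 20 \left(8 - 5\right)\right) \left(19 - 72\right) = \left(-4 - 60\right) \left(-53\right) = \left(-64\right) \left(-53\right) = 3392$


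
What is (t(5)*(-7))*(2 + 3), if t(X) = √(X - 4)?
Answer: -35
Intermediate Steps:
t(X) = √(-4 + X)
(t(5)*(-7))*(2 + 3) = (√(-4 + 5)*(-7))*(2 + 3) = (√1*(-7))*5 = (1*(-7))*5 = -7*5 = -35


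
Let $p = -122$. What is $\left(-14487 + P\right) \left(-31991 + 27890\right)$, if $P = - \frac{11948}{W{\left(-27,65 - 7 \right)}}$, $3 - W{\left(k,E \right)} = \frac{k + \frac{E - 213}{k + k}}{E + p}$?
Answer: $\frac{707902083243}{9065} \approx 7.8092 \cdot 10^{7}$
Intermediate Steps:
$W{\left(k,E \right)} = 3 - \frac{k + \frac{-213 + E}{2 k}}{-122 + E}$ ($W{\left(k,E \right)} = 3 - \frac{k + \frac{E - 213}{k + k}}{E - 122} = 3 - \frac{k + \frac{-213 + E}{2 k}}{-122 + E}$)
$P = - \frac{41292288}{9065}$ ($P = - \frac{11948}{\frac{1}{2} \frac{1}{-27} \frac{1}{-122 + \left(65 - 7\right)} \left(213 - \left(65 - 7\right) - -19764 - 2 \left(-27\right)^{2} + 6 \left(65 - 7\right) \left(-27\right)\right)} = - \frac{11948}{\frac{1}{2} \left(- \frac{1}{27}\right) \frac{1}{-122 + \left(65 - 7\right)} \left(213 - \left(65 - 7\right) + 19764 - 1458 + 6 \left(65 - 7\right) \left(-27\right)\right)} = - \frac{11948}{\frac{1}{2} \left(- \frac{1}{27}\right) \frac{1}{-122 + 58} \left(213 - 58 + 19764 - 1458 + 6 \cdot 58 \left(-27\right)\right)} = - \frac{11948}{\frac{1}{2} \left(- \frac{1}{27}\right) \frac{1}{-64} \left(213 - 58 + 19764 - 1458 - 9396\right)} = - \frac{11948}{\frac{1}{2} \left(- \frac{1}{27}\right) \left(- \frac{1}{64}\right) 9065} = - \frac{11948}{\frac{9065}{3456}} = \left(-11948\right) \frac{3456}{9065} = - \frac{41292288}{9065} \approx -4555.1$)
$\left(-14487 + P\right) \left(-31991 + 27890\right) = \left(-14487 - \frac{41292288}{9065}\right) \left(-31991 + 27890\right) = \left(- \frac{172616943}{9065}\right) \left(-4101\right) = \frac{707902083243}{9065}$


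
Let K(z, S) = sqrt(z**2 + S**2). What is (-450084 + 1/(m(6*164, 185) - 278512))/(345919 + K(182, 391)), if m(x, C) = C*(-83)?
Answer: -6536131342744693/5023436743749436 + 132264834829*sqrt(186005)/35164057206246052 ≈ -1.2995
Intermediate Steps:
m(x, C) = -83*C
K(z, S) = sqrt(S**2 + z**2)
(-450084 + 1/(m(6*164, 185) - 278512))/(345919 + K(182, 391)) = (-450084 + 1/(-83*185 - 278512))/(345919 + sqrt(391**2 + 182**2)) = (-450084 + 1/(-15355 - 278512))/(345919 + sqrt(152881 + 33124)) = (-450084 + 1/(-293867))/(345919 + sqrt(186005)) = (-450084 - 1/293867)/(345919 + sqrt(186005)) = -132264834829/(293867*(345919 + sqrt(186005)))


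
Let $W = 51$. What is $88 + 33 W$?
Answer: $1771$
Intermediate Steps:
$88 + 33 W = 88 + 33 \cdot 51 = 88 + 1683 = 1771$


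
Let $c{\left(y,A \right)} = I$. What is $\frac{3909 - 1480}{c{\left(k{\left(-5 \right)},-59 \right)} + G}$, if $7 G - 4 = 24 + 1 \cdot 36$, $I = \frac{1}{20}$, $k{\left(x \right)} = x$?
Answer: $\frac{340060}{1287} \approx 264.23$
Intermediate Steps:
$I = \frac{1}{20} \approx 0.05$
$G = \frac{64}{7}$ ($G = \frac{4}{7} + \frac{24 + 1 \cdot 36}{7} = \frac{4}{7} + \frac{24 + 36}{7} = \frac{4}{7} + \frac{1}{7} \cdot 60 = \frac{4}{7} + \frac{60}{7} = \frac{64}{7} \approx 9.1429$)
$c{\left(y,A \right)} = \frac{1}{20}$
$\frac{3909 - 1480}{c{\left(k{\left(-5 \right)},-59 \right)} + G} = \frac{3909 - 1480}{\frac{1}{20} + \frac{64}{7}} = \frac{2429}{\frac{1287}{140}} = 2429 \cdot \frac{140}{1287} = \frac{340060}{1287}$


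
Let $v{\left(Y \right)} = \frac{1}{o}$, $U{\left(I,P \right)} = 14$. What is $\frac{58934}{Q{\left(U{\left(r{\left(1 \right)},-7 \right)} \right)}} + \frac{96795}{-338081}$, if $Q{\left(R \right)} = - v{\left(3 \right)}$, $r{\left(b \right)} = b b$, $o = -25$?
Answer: $\frac{498111544555}{338081} \approx 1.4734 \cdot 10^{6}$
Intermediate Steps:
$r{\left(b \right)} = b^{2}$
$v{\left(Y \right)} = - \frac{1}{25}$ ($v{\left(Y \right)} = \frac{1}{-25} = - \frac{1}{25}$)
$Q{\left(R \right)} = \frac{1}{25}$ ($Q{\left(R \right)} = \left(-1\right) \left(- \frac{1}{25}\right) = \frac{1}{25}$)
$\frac{58934}{Q{\left(U{\left(r{\left(1 \right)},-7 \right)} \right)}} + \frac{96795}{-338081} = 58934 \frac{1}{\frac{1}{25}} + \frac{96795}{-338081} = 58934 \cdot 25 + 96795 \left(- \frac{1}{338081}\right) = 1473350 - \frac{96795}{338081} = \frac{498111544555}{338081}$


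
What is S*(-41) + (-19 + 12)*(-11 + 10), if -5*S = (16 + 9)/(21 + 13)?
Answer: 443/34 ≈ 13.029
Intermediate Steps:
S = -5/34 (S = -(16 + 9)/(5*(21 + 13)) = -5/34 ≈ -0.14706)
S*(-41) + (-19 + 12)*(-11 + 10) = -5/34*(-41) + (-19 + 12)*(-11 + 10) = 205/34 - 7*(-1) = 205/34 + 7 = 443/34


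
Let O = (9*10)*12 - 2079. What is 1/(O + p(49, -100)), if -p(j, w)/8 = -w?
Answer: -1/1799 ≈ -0.00055586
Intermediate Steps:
p(j, w) = 8*w (p(j, w) = -(-8)*w = 8*w)
O = -999 (O = 90*12 - 2079 = 1080 - 2079 = -999)
1/(O + p(49, -100)) = 1/(-999 + 8*(-100)) = 1/(-999 - 800) = 1/(-1799) = -1/1799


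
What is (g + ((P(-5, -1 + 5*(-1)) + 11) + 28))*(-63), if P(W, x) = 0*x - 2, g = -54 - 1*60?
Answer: 4851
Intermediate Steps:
g = -114 (g = -54 - 60 = -114)
P(W, x) = -2 (P(W, x) = 0 - 2 = -2)
(g + ((P(-5, -1 + 5*(-1)) + 11) + 28))*(-63) = (-114 + ((-2 + 11) + 28))*(-63) = (-114 + (9 + 28))*(-63) = (-114 + 37)*(-63) = -77*(-63) = 4851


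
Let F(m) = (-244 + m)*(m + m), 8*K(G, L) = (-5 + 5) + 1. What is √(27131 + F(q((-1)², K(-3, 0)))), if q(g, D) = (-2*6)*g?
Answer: 55*√11 ≈ 182.41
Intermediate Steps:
K(G, L) = ⅛ (K(G, L) = ((-5 + 5) + 1)/8 = (0 + 1)/8 = (⅛)*1 = ⅛)
q(g, D) = -12*g
F(m) = 2*m*(-244 + m) (F(m) = (-244 + m)*(2*m) = 2*m*(-244 + m))
√(27131 + F(q((-1)², K(-3, 0)))) = √(27131 + 2*(-12*(-1)²)*(-244 - 12*(-1)²)) = √(27131 + 2*(-12*1)*(-244 - 12*1)) = √(27131 + 2*(-12)*(-244 - 12)) = √(27131 + 2*(-12)*(-256)) = √(27131 + 6144) = √33275 = 55*√11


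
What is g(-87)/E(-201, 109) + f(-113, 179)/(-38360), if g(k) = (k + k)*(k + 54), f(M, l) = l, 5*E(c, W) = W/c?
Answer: -221364455111/4181240 ≈ -52942.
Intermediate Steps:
E(c, W) = W/(5*c) (E(c, W) = (W/c)/5 = W/(5*c))
g(k) = 2*k*(54 + k) (g(k) = (2*k)*(54 + k) = 2*k*(54 + k))
g(-87)/E(-201, 109) + f(-113, 179)/(-38360) = (2*(-87)*(54 - 87))/(((⅕)*109/(-201))) + 179/(-38360) = (2*(-87)*(-33))/(((⅕)*109*(-1/201))) + 179*(-1/38360) = 5742/(-109/1005) - 179/38360 = 5742*(-1005/109) - 179/38360 = -5770710/109 - 179/38360 = -221364455111/4181240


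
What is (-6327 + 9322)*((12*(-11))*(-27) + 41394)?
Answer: 134649210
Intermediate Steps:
(-6327 + 9322)*((12*(-11))*(-27) + 41394) = 2995*(-132*(-27) + 41394) = 2995*(3564 + 41394) = 2995*44958 = 134649210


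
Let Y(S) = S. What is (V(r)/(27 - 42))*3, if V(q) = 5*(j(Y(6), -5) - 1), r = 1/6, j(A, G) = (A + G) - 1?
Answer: 1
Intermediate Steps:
j(A, G) = -1 + A + G
r = ⅙ ≈ 0.16667
V(q) = -5 (V(q) = 5*((-1 + 6 - 5) - 1) = 5*(0 - 1) = 5*(-1) = -5)
(V(r)/(27 - 42))*3 = -5/(27 - 42)*3 = -5/(-15)*3 = -5*(-1/15)*3 = (⅓)*3 = 1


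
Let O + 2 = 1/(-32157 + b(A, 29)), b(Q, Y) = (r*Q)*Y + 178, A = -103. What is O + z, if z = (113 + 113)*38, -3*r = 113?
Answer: 2074326087/241594 ≈ 8586.0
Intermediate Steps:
r = -113/3 (r = -1/3*113 = -113/3 ≈ -37.667)
b(Q, Y) = 178 - 113*Q*Y/3 (b(Q, Y) = (-113*Q/3)*Y + 178 = -113*Q*Y/3 + 178 = 178 - 113*Q*Y/3)
O = -483185/241594 (O = -2 + 1/(-32157 + (178 - 113/3*(-103)*29)) = -2 + 1/(-32157 + (178 + 337531/3)) = -2 + 1/(-32157 + 338065/3) = -2 + 1/(241594/3) = -2 + 3/241594 = -483185/241594 ≈ -2.0000)
z = 8588 (z = 226*38 = 8588)
O + z = -483185/241594 + 8588 = 2074326087/241594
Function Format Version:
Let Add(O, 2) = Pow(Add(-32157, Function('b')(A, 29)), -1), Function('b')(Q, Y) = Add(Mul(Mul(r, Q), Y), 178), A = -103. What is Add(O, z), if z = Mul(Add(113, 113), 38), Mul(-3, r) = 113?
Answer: Rational(2074326087, 241594) ≈ 8586.0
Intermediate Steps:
r = Rational(-113, 3) (r = Mul(Rational(-1, 3), 113) = Rational(-113, 3) ≈ -37.667)
Function('b')(Q, Y) = Add(178, Mul(Rational(-113, 3), Q, Y)) (Function('b')(Q, Y) = Add(Mul(Mul(Rational(-113, 3), Q), Y), 178) = Add(Mul(Rational(-113, 3), Q, Y), 178) = Add(178, Mul(Rational(-113, 3), Q, Y)))
O = Rational(-483185, 241594) (O = Add(-2, Pow(Add(-32157, Add(178, Mul(Rational(-113, 3), -103, 29))), -1)) = Add(-2, Pow(Add(-32157, Add(178, Rational(337531, 3))), -1)) = Add(-2, Pow(Add(-32157, Rational(338065, 3)), -1)) = Add(-2, Pow(Rational(241594, 3), -1)) = Add(-2, Rational(3, 241594)) = Rational(-483185, 241594) ≈ -2.0000)
z = 8588 (z = Mul(226, 38) = 8588)
Add(O, z) = Add(Rational(-483185, 241594), 8588) = Rational(2074326087, 241594)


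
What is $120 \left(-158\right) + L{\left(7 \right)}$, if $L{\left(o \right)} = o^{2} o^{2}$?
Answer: $-16559$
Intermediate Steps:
$L{\left(o \right)} = o^{4}$
$120 \left(-158\right) + L{\left(7 \right)} = 120 \left(-158\right) + 7^{4} = -18960 + 2401 = -16559$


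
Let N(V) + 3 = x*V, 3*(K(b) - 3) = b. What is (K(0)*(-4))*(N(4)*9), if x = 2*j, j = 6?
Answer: -4860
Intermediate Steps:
x = 12 (x = 2*6 = 12)
K(b) = 3 + b/3
N(V) = -3 + 12*V
(K(0)*(-4))*(N(4)*9) = ((3 + (⅓)*0)*(-4))*((-3 + 12*4)*9) = ((3 + 0)*(-4))*((-3 + 48)*9) = (3*(-4))*(45*9) = -12*405 = -4860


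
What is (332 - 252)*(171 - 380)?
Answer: -16720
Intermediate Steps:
(332 - 252)*(171 - 380) = 80*(-209) = -16720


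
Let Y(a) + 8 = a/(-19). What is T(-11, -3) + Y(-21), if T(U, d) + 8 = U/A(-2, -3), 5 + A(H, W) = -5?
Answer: -2621/190 ≈ -13.795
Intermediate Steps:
Y(a) = -8 - a/19 (Y(a) = -8 + a/(-19) = -8 + a*(-1/19) = -8 - a/19)
A(H, W) = -10 (A(H, W) = -5 - 5 = -10)
T(U, d) = -8 - U/10 (T(U, d) = -8 + U/(-10) = -8 + U*(-1/10) = -8 - U/10)
T(-11, -3) + Y(-21) = (-8 - 1/10*(-11)) + (-8 - 1/19*(-21)) = (-8 + 11/10) + (-8 + 21/19) = -69/10 - 131/19 = -2621/190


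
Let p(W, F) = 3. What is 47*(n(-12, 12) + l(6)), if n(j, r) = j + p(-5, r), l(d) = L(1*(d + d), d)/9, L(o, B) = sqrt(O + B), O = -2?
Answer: -3713/9 ≈ -412.56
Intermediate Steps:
L(o, B) = sqrt(-2 + B)
l(d) = sqrt(-2 + d)/9
n(j, r) = 3 + j (n(j, r) = j + 3 = 3 + j)
47*(n(-12, 12) + l(6)) = 47*((3 - 12) + sqrt(-2 + 6)/9) = 47*(-9 + sqrt(4)/9) = 47*(-9 + (1/9)*2) = 47*(-9 + 2/9) = 47*(-79/9) = -3713/9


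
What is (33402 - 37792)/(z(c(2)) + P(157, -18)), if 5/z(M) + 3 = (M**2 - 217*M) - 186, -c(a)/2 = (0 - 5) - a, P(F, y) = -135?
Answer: 1330609/40919 ≈ 32.518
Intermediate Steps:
c(a) = 10 + 2*a (c(a) = -2*((0 - 5) - a) = -2*(-5 - a) = 10 + 2*a)
z(M) = 5/(-189 + M**2 - 217*M) (z(M) = 5/(-3 + ((M**2 - 217*M) - 186)) = 5/(-3 + (-186 + M**2 - 217*M)) = 5/(-189 + M**2 - 217*M))
(33402 - 37792)/(z(c(2)) + P(157, -18)) = (33402 - 37792)/(5/(-189 + (10 + 2*2)**2 - 217*(10 + 2*2)) - 135) = -4390/(5/(-189 + (10 + 4)**2 - 217*(10 + 4)) - 135) = -4390/(5/(-189 + 14**2 - 217*14) - 135) = -4390/(5/(-189 + 196 - 3038) - 135) = -4390/(5/(-3031) - 135) = -4390/(5*(-1/3031) - 135) = -4390/(-5/3031 - 135) = -4390/(-409190/3031) = -4390*(-3031/409190) = 1330609/40919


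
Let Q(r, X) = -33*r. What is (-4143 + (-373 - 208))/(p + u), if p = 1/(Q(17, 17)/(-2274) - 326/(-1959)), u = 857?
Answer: -2897895284/527203859 ≈ -5.4967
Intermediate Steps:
p = 1484922/613441 (p = 1/(-33*17/(-2274) - 326/(-1959)) = 1/(-561*(-1/2274) - 326*(-1/1959)) = 1/(187/758 + 326/1959) = 1/(613441/1484922) = 1484922/613441 ≈ 2.4206)
(-4143 + (-373 - 208))/(p + u) = (-4143 + (-373 - 208))/(1484922/613441 + 857) = (-4143 - 581)/(527203859/613441) = -4724*613441/527203859 = -2897895284/527203859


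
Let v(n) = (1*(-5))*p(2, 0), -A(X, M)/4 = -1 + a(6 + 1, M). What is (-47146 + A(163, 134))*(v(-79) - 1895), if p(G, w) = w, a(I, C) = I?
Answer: 89387150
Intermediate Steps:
A(X, M) = -24 (A(X, M) = -4*(-1 + (6 + 1)) = -4*(-1 + 7) = -4*6 = -24)
v(n) = 0 (v(n) = (1*(-5))*0 = -5*0 = 0)
(-47146 + A(163, 134))*(v(-79) - 1895) = (-47146 - 24)*(0 - 1895) = -47170*(-1895) = 89387150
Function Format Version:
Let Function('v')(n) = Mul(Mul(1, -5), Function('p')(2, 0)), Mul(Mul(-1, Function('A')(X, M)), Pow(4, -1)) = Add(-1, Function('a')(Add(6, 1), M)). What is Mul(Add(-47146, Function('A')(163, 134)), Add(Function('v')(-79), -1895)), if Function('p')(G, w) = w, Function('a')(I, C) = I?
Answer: 89387150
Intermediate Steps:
Function('A')(X, M) = -24 (Function('A')(X, M) = Mul(-4, Add(-1, Add(6, 1))) = Mul(-4, Add(-1, 7)) = Mul(-4, 6) = -24)
Function('v')(n) = 0 (Function('v')(n) = Mul(Mul(1, -5), 0) = Mul(-5, 0) = 0)
Mul(Add(-47146, Function('A')(163, 134)), Add(Function('v')(-79), -1895)) = Mul(Add(-47146, -24), Add(0, -1895)) = Mul(-47170, -1895) = 89387150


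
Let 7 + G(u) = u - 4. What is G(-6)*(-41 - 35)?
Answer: 1292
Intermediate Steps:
G(u) = -11 + u (G(u) = -7 + (u - 4) = -7 + (-4 + u) = -11 + u)
G(-6)*(-41 - 35) = (-11 - 6)*(-41 - 35) = -17*(-76) = 1292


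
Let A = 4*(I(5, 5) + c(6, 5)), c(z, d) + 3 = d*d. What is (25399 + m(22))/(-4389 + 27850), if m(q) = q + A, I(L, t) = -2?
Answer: 25501/23461 ≈ 1.0870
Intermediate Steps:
c(z, d) = -3 + d² (c(z, d) = -3 + d*d = -3 + d²)
A = 80 (A = 4*(-2 + (-3 + 5²)) = 4*(-2 + (-3 + 25)) = 4*(-2 + 22) = 4*20 = 80)
m(q) = 80 + q (m(q) = q + 80 = 80 + q)
(25399 + m(22))/(-4389 + 27850) = (25399 + (80 + 22))/(-4389 + 27850) = (25399 + 102)/23461 = 25501*(1/23461) = 25501/23461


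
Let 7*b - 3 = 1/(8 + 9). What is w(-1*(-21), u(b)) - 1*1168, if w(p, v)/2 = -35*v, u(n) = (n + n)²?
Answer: -2471024/2023 ≈ -1221.5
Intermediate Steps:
b = 52/119 (b = 3/7 + 1/(7*(8 + 9)) = 3/7 + (⅐)/17 = 3/7 + (⅐)*(1/17) = 3/7 + 1/119 = 52/119 ≈ 0.43697)
u(n) = 4*n² (u(n) = (2*n)² = 4*n²)
w(p, v) = -70*v (w(p, v) = 2*(-35*v) = -70*v)
w(-1*(-21), u(b)) - 1*1168 = -280*(52/119)² - 1*1168 = -280*2704/14161 - 1168 = -70*10816/14161 - 1168 = -108160/2023 - 1168 = -2471024/2023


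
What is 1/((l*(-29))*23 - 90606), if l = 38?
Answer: -1/115952 ≈ -8.6243e-6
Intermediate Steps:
1/((l*(-29))*23 - 90606) = 1/((38*(-29))*23 - 90606) = 1/(-1102*23 - 90606) = 1/(-25346 - 90606) = 1/(-115952) = -1/115952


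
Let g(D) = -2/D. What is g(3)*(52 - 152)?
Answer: 200/3 ≈ 66.667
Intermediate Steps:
g(3)*(52 - 152) = (-2/3)*(52 - 152) = -2*1/3*(-100) = -2/3*(-100) = 200/3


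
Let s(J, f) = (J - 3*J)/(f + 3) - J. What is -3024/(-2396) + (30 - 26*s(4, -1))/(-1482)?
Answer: 488915/443859 ≈ 1.1015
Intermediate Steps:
s(J, f) = -J - 2*J/(3 + f) (s(J, f) = (-2*J)/(3 + f) - J = -2*J/(3 + f) - J = -J - 2*J/(3 + f))
-3024/(-2396) + (30 - 26*s(4, -1))/(-1482) = -3024/(-2396) + (30 - (-26)*4*(5 - 1)/(3 - 1))/(-1482) = -3024*(-1/2396) + (30 - (-26)*4*4/2)*(-1/1482) = 756/599 + (30 - (-26)*4*4/2)*(-1/1482) = 756/599 + (30 - 26*(-8))*(-1/1482) = 756/599 + (30 + 208)*(-1/1482) = 756/599 + 238*(-1/1482) = 756/599 - 119/741 = 488915/443859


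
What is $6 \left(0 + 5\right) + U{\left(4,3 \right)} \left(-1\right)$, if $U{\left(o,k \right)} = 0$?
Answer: $30$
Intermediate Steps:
$6 \left(0 + 5\right) + U{\left(4,3 \right)} \left(-1\right) = 6 \left(0 + 5\right) + 0 \left(-1\right) = 6 \cdot 5 + 0 = 30 + 0 = 30$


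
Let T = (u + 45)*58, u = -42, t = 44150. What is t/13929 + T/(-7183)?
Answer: 314705804/100052007 ≈ 3.1454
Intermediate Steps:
T = 174 (T = (-42 + 45)*58 = 3*58 = 174)
t/13929 + T/(-7183) = 44150/13929 + 174/(-7183) = 44150*(1/13929) + 174*(-1/7183) = 44150/13929 - 174/7183 = 314705804/100052007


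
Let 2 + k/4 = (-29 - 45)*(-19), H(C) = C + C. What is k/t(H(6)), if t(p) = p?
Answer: 468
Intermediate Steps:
H(C) = 2*C
k = 5616 (k = -8 + 4*((-29 - 45)*(-19)) = -8 + 4*(-74*(-19)) = -8 + 4*1406 = -8 + 5624 = 5616)
k/t(H(6)) = 5616/((2*6)) = 5616/12 = 5616*(1/12) = 468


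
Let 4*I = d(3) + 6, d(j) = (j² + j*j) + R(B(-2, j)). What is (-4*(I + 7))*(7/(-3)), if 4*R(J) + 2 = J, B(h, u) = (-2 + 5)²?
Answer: 1505/12 ≈ 125.42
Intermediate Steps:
B(h, u) = 9 (B(h, u) = 3² = 9)
R(J) = -½ + J/4
d(j) = 7/4 + 2*j² (d(j) = (j² + j*j) + (-½ + (¼)*9) = (j² + j²) + (-½ + 9/4) = 2*j² + 7/4 = 7/4 + 2*j²)
I = 103/16 (I = ((7/4 + 2*3²) + 6)/4 = ((7/4 + 2*9) + 6)/4 = ((7/4 + 18) + 6)/4 = (79/4 + 6)/4 = (¼)*(103/4) = 103/16 ≈ 6.4375)
(-4*(I + 7))*(7/(-3)) = (-4*(103/16 + 7))*(7/(-3)) = (-4*215/16)*(7*(-⅓)) = -215/4*(-7/3) = 1505/12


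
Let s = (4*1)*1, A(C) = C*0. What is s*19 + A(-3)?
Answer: 76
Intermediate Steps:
A(C) = 0
s = 4 (s = 4*1 = 4)
s*19 + A(-3) = 4*19 + 0 = 76 + 0 = 76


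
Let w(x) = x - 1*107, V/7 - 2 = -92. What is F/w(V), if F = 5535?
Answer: -5535/737 ≈ -7.5102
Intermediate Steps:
V = -630 (V = 14 + 7*(-92) = 14 - 644 = -630)
w(x) = -107 + x (w(x) = x - 107 = -107 + x)
F/w(V) = 5535/(-107 - 630) = 5535/(-737) = 5535*(-1/737) = -5535/737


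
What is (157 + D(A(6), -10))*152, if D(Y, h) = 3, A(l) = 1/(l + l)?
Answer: 24320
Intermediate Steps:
A(l) = 1/(2*l)
(157 + D(A(6), -10))*152 = (157 + 3)*152 = 160*152 = 24320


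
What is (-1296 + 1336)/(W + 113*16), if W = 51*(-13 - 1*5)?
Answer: 4/89 ≈ 0.044944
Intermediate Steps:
W = -918 (W = 51*(-13 - 5) = 51*(-18) = -918)
(-1296 + 1336)/(W + 113*16) = (-1296 + 1336)/(-918 + 113*16) = 40/(-918 + 1808) = 40/890 = 40*(1/890) = 4/89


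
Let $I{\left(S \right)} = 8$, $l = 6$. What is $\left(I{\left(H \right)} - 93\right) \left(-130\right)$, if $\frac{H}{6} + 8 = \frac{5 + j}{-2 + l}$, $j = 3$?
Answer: $11050$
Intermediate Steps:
$H = -36$ ($H = -48 + 6 \frac{5 + 3}{-2 + 6} = -48 + 6 \cdot \frac{8}{4} = -48 + 6 \cdot 8 \cdot \frac{1}{4} = -48 + 6 \cdot 2 = -48 + 12 = -36$)
$\left(I{\left(H \right)} - 93\right) \left(-130\right) = \left(8 - 93\right) \left(-130\right) = \left(-85\right) \left(-130\right) = 11050$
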